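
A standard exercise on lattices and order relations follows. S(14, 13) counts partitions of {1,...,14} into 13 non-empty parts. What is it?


S(n,k) = k*S(n-1,k) + S(n-1,k-1).
S(13,13) = 1, S(13,12) = 78
S(14,13) = 13*1 + 78 = 13 + 78
S(14,13) = 91


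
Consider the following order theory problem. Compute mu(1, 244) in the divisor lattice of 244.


In a divisor lattice, mu(a,b) = mu(b/a) where mu is the classical Mobius function.
b/a = 244/1 = 244
Prime factorization of 244: primes [2, 61]
244 is not squarefree, so mu(244) = 0


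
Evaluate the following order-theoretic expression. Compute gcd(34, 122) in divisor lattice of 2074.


In a divisor lattice, meet = gcd (greatest common divisor).
By Euclidean algorithm or factoring: gcd(34,122) = 2


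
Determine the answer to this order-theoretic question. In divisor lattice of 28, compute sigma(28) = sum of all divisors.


sigma(n) = sum of divisors.
Divisors of 28: [1, 2, 4, 7, 14, 28]
Sum = 56


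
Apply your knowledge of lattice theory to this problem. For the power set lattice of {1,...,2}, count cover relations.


A cover relation a -< b holds when a < b with no c strictly between.
Cover relations:
  {} -< {1}
  {} -< {2}
  {1} -< {1,2}
  {2} -< {1,2}
Total: 4


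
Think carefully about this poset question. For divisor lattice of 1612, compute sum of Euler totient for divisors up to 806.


Divisors of 1612 up to 806: [1, 2, 4, 13, 26, 31, 52, 62, 124, 403, 806]
phi values: [1, 1, 2, 12, 12, 30, 24, 30, 60, 360, 360]
Sum = 892


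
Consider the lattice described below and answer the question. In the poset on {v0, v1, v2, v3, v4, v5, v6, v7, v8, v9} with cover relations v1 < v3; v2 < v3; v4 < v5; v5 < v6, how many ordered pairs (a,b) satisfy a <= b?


The order relation is {(a,b) : a <= b}, reflexive so it includes (a,a).
Examples: (v0,v0), (v1,v1), (v1,v3), (v2,v2), (v2,v3), ...
Total ordered pairs: 15


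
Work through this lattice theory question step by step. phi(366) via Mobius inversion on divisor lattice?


phi(n) = n * prod_{p|n} (1 - 1/p).
Prime divisors of 366: [2, 3, 61]
phi(366) = 366 * (1 - 1/2) * (1 - 1/3) * (1 - 1/61)
phi(366) = 120


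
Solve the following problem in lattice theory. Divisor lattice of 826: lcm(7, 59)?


Join=lcm.
gcd(7,59)=1
lcm=413


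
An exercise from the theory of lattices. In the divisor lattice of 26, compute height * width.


Height = length of longest chain minus 1; width = size of largest antichain.
A maximum chain: 1 | 13 | 26  (height 2).
A maximum antichain: {2, 13}  (width 2).
Product = 2 * 2 = 4


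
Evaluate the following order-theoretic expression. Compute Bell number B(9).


B(n) = number of set partitions of an n-element set.
B(n) satisfies the recurrence: B(n+1) = sum_k C(n,k)*B(k).
B(9) = 21147


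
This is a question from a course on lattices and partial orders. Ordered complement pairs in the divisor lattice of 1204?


Complement pair (a,b): a meet b = bottom, a join b = top.
Here: gcd(a,b)=1 and lcm(a,b)=1204, i.e. a*b=1204 with a,b coprime.
Pairs found: (1,1204), (4,301), (7,172), (28,43), ... (4 more)
Total ordered pairs: 8


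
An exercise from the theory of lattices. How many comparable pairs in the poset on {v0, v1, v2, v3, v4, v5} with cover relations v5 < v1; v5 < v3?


A comparable pair {a,b} has a < b or b < a in the order.
Count unordered pairs where one element is strictly below the other.
Examples: {v1,v5}, {v3,v5}
Total comparable pairs: 2


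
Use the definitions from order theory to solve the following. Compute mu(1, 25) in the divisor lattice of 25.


In a divisor lattice, mu(a,b) = mu(b/a) where mu is the classical Mobius function.
b/a = 25/1 = 25
Prime factorization of 25: primes [5]
25 is not squarefree, so mu(25) = 0


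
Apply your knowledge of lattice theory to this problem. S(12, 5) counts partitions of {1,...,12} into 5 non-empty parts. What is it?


S(n,k) = k*S(n-1,k) + S(n-1,k-1).
S(11,5) = 246730, S(11,4) = 145750
S(12,5) = 5*246730 + 145750 = 1233650 + 145750
S(12,5) = 1379400


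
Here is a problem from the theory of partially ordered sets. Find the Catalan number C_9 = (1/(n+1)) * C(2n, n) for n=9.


C(n) = C(2n, n) / (n+1).
C(18, 9) = 48620
C(9) = 48620 / 10 = 4862


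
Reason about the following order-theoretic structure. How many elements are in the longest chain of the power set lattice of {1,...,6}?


A chain is a totally ordered subset; we count the number of elements in a maximum chain.
Compute, for each element x, the size of the longest chain ending at x:
  {}: 1
  {1}: 2
  {2}: 2
  {3}: 2
  {4}: 2
  {5}: 2
  ...
A maximum chain: {} < {1} < {1,2} < {1,2,3} < {1,2,3,4} < {1,2,3,4,5} < {1,2,3,4,5,6}
Number of elements in the longest chain: 7


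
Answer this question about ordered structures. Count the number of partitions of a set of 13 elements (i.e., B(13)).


B(n) = number of set partitions of an n-element set.
B(n) satisfies the recurrence: B(n+1) = sum_k C(n,k)*B(k).
B(13) = 27644437


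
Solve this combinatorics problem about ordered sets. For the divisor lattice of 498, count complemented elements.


An element a is complemented if some b has a meet b = bottom, a join b = top.
a is complemented iff gcd(a, n/a)=1, i.e. a is a unitary divisor of 498.
Complemented elements: 1, 2, 3, 6, 83, 166, ... (2 more)
Count: 8


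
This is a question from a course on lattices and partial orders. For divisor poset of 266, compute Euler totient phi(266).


phi(n) = n * prod_{p|n} (1 - 1/p).
Prime divisors of 266: [2, 7, 19]
phi(266) = 266 * (1 - 1/2) * (1 - 1/7) * (1 - 1/19)
phi(266) = 108


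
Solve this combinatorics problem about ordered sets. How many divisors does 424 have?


Divisors of 424: [1, 2, 4, 8, 53, 106, 212, 424]
Count: 8


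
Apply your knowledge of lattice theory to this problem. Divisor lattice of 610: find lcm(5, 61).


In a divisor lattice, join = lcm (least common multiple).
gcd(5,61) = 1
lcm(5,61) = 5*61/gcd = 305/1 = 305


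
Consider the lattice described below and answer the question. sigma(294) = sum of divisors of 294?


sigma(n) = sum of divisors.
Divisors of 294: [1, 2, 3, 6, 7, 14, 21, 42, 49, 98, 147, 294]
Sum = 684


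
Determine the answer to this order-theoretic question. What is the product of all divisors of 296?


Divisors of 296: [1, 2, 4, 8, 37, 74, 148, 296]
Product = n^(d(n)/2) = 296^(8/2)
Product = 7676563456


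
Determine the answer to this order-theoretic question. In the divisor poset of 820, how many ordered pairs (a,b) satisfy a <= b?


The order relation is {(a,b) : a <= b}, reflexive so it includes (a,a).
Examples: (1,1), (1,10), (1,164), (1,2), (1,20), ...
Total ordered pairs: 54


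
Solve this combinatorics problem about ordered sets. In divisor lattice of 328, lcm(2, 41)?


Join=lcm.
gcd(2,41)=1
lcm=82


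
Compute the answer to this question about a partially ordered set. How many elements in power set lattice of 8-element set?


Power set = 2^n.
2^8 = 256


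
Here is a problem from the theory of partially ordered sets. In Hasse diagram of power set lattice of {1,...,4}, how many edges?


A cover relation a -< b holds when a < b with no c strictly between.
Cover relations:
  {} -< {1}
  {} -< {2}
  {} -< {3}
  {} -< {4}
  {1} -< {1,2}
  {1} -< {1,3}
  {1} -< {1,4}
  {2} -< {1,2}
  ...24 more
Total: 32


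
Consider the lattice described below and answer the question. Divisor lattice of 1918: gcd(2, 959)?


Meet=gcd.
gcd(2,959)=1


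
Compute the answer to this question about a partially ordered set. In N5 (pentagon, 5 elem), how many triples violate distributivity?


Distributive law: a ^ (b v c) = (a ^ b) v (a ^ c).
Check all 5^3 = 125 ordered triples (a,b,c).
  e.g. a=b, b=a, c=c: lhs=b != rhs=a
  e.g. a=b, b=c, c=a: lhs=b != rhs=a
Total violating triples: 2


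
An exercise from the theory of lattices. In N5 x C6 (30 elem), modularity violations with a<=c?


Modular law: if a <= c then a v (b ^ c) = (a v b) ^ c.
Check all triples (a,b,c) with a <= c among 30 elements.
  e.g. a=(a,0), b=(c,0), c=(b,0): lhs=(a,0) != rhs=(b,0)
  e.g. a=(a,0), b=(c,1), c=(b,0): lhs=(a,0) != rhs=(b,0)
Total violating triples: 126


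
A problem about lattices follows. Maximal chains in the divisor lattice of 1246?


A maximal chain goes from the minimum element to a maximal element via cover relations.
Counting all min-to-max paths in the cover graph.
Total maximal chains: 6


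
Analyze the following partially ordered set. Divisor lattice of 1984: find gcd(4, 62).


In a divisor lattice, meet = gcd (greatest common divisor).
By Euclidean algorithm or factoring: gcd(4,62) = 2


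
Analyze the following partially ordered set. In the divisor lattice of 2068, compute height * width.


Height = length of longest chain minus 1; width = size of largest antichain.
A maximum chain: 1 | 47 | 517 | 1034 | 2068  (height 4).
A maximum antichain: {4, 22, 94, 517}  (width 4).
Product = 4 * 4 = 16


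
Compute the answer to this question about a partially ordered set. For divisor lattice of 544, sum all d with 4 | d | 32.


Interval [4,32] in divisors of 544: [4, 8, 16, 32]
Sum = 60


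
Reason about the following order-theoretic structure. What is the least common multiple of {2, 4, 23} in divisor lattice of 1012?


In a divisor lattice, join = lcm (least common multiple).
Compute lcm iteratively: start with first element, then lcm(current, next).
Elements: [2, 4, 23]
lcm(2,4) = 4
lcm(4,23) = 92
Final lcm = 92


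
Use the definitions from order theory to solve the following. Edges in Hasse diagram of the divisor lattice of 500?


A cover relation a -< b holds when a < b with no c strictly between.
Cover relations:
  1 -< 2
  1 -< 5
  2 -< 4
  2 -< 10
  4 -< 20
  5 -< 10
  5 -< 25
  10 -< 20
  ...9 more
Total: 17


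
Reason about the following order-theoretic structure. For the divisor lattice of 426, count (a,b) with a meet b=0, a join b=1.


Complement pair (a,b): a meet b = bottom, a join b = top.
Here: gcd(a,b)=1 and lcm(a,b)=426, i.e. a*b=426 with a,b coprime.
Pairs found: (1,426), (2,213), (3,142), (6,71), ... (4 more)
Total ordered pairs: 8


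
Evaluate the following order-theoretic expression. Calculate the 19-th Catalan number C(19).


C(n) = C(2n, n) / (n+1).
C(38, 19) = 35345263800
C(19) = 35345263800 / 20 = 1767263190


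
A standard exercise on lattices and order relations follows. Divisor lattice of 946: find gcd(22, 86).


In a divisor lattice, meet = gcd (greatest common divisor).
By Euclidean algorithm or factoring: gcd(22,86) = 2


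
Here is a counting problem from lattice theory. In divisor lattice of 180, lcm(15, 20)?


Join=lcm.
gcd(15,20)=5
lcm=60


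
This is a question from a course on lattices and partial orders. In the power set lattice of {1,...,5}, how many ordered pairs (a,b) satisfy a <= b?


The order relation is {(a,b) : a <= b}, reflexive so it includes (a,a).
Examples: ({},{}), ({},{1,2}), ({},{1,2,3}), ({},{1,2,3,4}), ({},{1,2,3,4,5}), ...
Total ordered pairs: 243


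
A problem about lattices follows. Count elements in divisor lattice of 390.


Divisors of 390: [1, 2, 3, 5, 6, 10, 13, 15, 26, 30, 39, 65, 78, 130, 195, 390]
Count: 16


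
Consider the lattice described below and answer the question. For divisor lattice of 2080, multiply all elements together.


Divisors of 2080: [1, 2, 4, 5, 8, 10, 13, 16, 20, 26, 32, 40, 52, 65, 80, 104, 130, 160, 208, 260, 416, 520, 1040, 2080]
Product = n^(d(n)/2) = 2080^(24/2)
Product = 6557827967253220516257857536000000000000


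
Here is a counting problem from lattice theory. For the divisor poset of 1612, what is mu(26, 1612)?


In a divisor lattice, mu(a,b) = mu(b/a) where mu is the classical Mobius function.
b/a = 1612/26 = 62
Prime factorization of 62: primes [2, 31]
62 is squarefree with 2 prime factor(s), so mu(62) = (-1)^2 = 1


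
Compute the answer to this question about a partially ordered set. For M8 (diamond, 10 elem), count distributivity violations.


Distributive law: a ^ (b v c) = (a ^ b) v (a ^ c).
Check all 10^3 = 1000 ordered triples (a,b,c).
  e.g. a=a1, b=a2, c=a3: lhs=a1 != rhs=0
  e.g. a=a1, b=a2, c=a4: lhs=a1 != rhs=0
Total violating triples: 336


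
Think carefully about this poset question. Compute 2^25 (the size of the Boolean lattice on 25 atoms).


Power set = 2^n.
2^25 = 33554432


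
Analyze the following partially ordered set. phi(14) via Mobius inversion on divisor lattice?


phi(n) = n * prod_{p|n} (1 - 1/p).
Prime divisors of 14: [2, 7]
phi(14) = 14 * (1 - 1/2) * (1 - 1/7)
phi(14) = 6


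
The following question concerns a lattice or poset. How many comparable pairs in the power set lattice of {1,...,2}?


A comparable pair {a,b} has a < b or b < a in the order.
Count unordered pairs where one element is strictly below the other.
Examples: {{},{1}}, {{},{2}}, {{},{1,2}}, {{1},{1,2}}, ...
Total comparable pairs: 5


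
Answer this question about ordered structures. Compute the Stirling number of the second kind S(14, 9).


S(n,k) = k*S(n-1,k) + S(n-1,k-1).
S(13,9) = 359502, S(13,8) = 1899612
S(14,9) = 9*359502 + 1899612 = 3235518 + 1899612
S(14,9) = 5135130


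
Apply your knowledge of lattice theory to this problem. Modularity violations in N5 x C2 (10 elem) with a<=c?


Modular law: if a <= c then a v (b ^ c) = (a v b) ^ c.
Check all triples (a,b,c) with a <= c among 10 elements.
  e.g. a=(a,0), b=(c,0), c=(b,0): lhs=(a,0) != rhs=(b,0)
  e.g. a=(a,0), b=(c,1), c=(b,0): lhs=(a,0) != rhs=(b,0)
Total violating triples: 6


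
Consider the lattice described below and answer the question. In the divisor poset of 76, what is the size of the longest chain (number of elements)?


A chain is a totally ordered subset; we count the number of elements in a maximum chain.
Compute, for each element x, the size of the longest chain ending at x:
  1: 1
  2: 2
  19: 2
  4: 3
  38: 3
  76: 4
A maximum chain: 1 < 2 < 4 < 76
Number of elements in the longest chain: 4


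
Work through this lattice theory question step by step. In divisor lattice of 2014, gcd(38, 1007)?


Meet=gcd.
gcd(38,1007)=19


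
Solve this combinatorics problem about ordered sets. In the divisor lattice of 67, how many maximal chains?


A maximal chain goes from the minimum element to a maximal element via cover relations.
Counting all min-to-max paths in the cover graph.
Total maximal chains: 1


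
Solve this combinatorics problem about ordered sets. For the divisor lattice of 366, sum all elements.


sigma(n) = sum of divisors.
Divisors of 366: [1, 2, 3, 6, 61, 122, 183, 366]
Sum = 744


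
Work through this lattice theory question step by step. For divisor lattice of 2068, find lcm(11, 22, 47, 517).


In a divisor lattice, join = lcm (least common multiple).
Compute lcm iteratively: start with first element, then lcm(current, next).
Elements: [11, 22, 47, 517]
lcm(11,22) = 22
lcm(22,47) = 1034
lcm(1034,517) = 1034
Final lcm = 1034


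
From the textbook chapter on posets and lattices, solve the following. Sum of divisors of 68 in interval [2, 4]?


Interval [2,4] in divisors of 68: [2, 4]
Sum = 6


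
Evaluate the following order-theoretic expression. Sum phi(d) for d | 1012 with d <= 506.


Divisors of 1012 up to 506: [1, 2, 4, 11, 22, 23, 44, 46, 92, 253, 506]
phi values: [1, 1, 2, 10, 10, 22, 20, 22, 44, 220, 220]
Sum = 572


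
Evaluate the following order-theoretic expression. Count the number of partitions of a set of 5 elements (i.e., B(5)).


B(n) = number of set partitions of an n-element set.
B(n) satisfies the recurrence: B(n+1) = sum_k C(n,k)*B(k).
B(5) = 52


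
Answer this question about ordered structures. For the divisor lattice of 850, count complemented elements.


An element a is complemented if some b has a meet b = bottom, a join b = top.
a is complemented iff gcd(a, n/a)=1, i.e. a is a unitary divisor of 850.
Complemented elements: 1, 2, 17, 25, 34, 50, ... (2 more)
Count: 8


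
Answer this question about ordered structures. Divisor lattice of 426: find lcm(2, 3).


In a divisor lattice, join = lcm (least common multiple).
gcd(2,3) = 1
lcm(2,3) = 2*3/gcd = 6/1 = 6


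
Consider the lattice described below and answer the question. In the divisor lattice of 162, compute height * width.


Height = length of longest chain minus 1; width = size of largest antichain.
A maximum chain: 1 | 3 | 9 | 27 | 81 | 162  (height 5).
A maximum antichain: {2, 3}  (width 2).
Product = 5 * 2 = 10


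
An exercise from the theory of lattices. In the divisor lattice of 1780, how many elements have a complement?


An element a is complemented if some b has a meet b = bottom, a join b = top.
a is complemented iff gcd(a, n/a)=1, i.e. a is a unitary divisor of 1780.
Complemented elements: 1, 4, 5, 20, 89, 356, ... (2 more)
Count: 8


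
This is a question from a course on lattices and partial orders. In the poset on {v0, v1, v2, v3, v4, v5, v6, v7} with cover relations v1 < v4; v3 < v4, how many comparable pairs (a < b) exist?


A comparable pair {a,b} has a < b or b < a in the order.
Count unordered pairs where one element is strictly below the other.
Examples: {v1,v4}, {v3,v4}
Total comparable pairs: 2


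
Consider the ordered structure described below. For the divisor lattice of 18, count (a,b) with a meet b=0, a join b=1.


Complement pair (a,b): a meet b = bottom, a join b = top.
Here: gcd(a,b)=1 and lcm(a,b)=18, i.e. a*b=18 with a,b coprime.
Pairs found: (1,18), (2,9), (9,2), (18,1)
Total ordered pairs: 4


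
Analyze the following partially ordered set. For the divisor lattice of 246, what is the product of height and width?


Height = length of longest chain minus 1; width = size of largest antichain.
A maximum chain: 1 | 41 | 123 | 246  (height 3).
A maximum antichain: {2, 3, 41}  (width 3).
Product = 3 * 3 = 9


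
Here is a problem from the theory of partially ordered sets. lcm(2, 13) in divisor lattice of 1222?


Join=lcm.
gcd(2,13)=1
lcm=26


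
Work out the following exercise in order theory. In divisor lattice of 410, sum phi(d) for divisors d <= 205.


Divisors of 410 up to 205: [1, 2, 5, 10, 41, 82, 205]
phi values: [1, 1, 4, 4, 40, 40, 160]
Sum = 250


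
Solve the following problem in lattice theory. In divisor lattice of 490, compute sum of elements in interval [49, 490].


Interval [49,490] in divisors of 490: [49, 98, 245, 490]
Sum = 882


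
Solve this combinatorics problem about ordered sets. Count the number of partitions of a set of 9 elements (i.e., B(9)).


B(n) = number of set partitions of an n-element set.
B(n) satisfies the recurrence: B(n+1) = sum_k C(n,k)*B(k).
B(9) = 21147


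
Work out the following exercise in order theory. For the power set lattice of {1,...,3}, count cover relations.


A cover relation a -< b holds when a < b with no c strictly between.
Cover relations:
  {} -< {1}
  {} -< {2}
  {} -< {3}
  {1} -< {1,2}
  {1} -< {1,3}
  {2} -< {1,2}
  {2} -< {2,3}
  {3} -< {1,3}
  ...4 more
Total: 12


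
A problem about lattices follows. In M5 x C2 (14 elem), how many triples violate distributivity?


Distributive law: a ^ (b v c) = (a ^ b) v (a ^ c).
Check all 14^3 = 2744 ordered triples (a,b,c).
  e.g. a=(a1,0), b=(a2,0), c=(a3,0): lhs=(a1,0) != rhs=(0,0)
  e.g. a=(a1,0), b=(a2,0), c=(a3,1): lhs=(a1,0) != rhs=(0,0)
Total violating triples: 480


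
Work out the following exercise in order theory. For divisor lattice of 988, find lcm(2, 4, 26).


In a divisor lattice, join = lcm (least common multiple).
Compute lcm iteratively: start with first element, then lcm(current, next).
Elements: [2, 4, 26]
lcm(2,4) = 4
lcm(4,26) = 52
Final lcm = 52


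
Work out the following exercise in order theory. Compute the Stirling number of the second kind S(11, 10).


S(n,k) = k*S(n-1,k) + S(n-1,k-1).
S(10,10) = 1, S(10,9) = 45
S(11,10) = 10*1 + 45 = 10 + 45
S(11,10) = 55


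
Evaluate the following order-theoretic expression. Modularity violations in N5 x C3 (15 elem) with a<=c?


Modular law: if a <= c then a v (b ^ c) = (a v b) ^ c.
Check all triples (a,b,c) with a <= c among 15 elements.
  e.g. a=(a,0), b=(c,0), c=(b,0): lhs=(a,0) != rhs=(b,0)
  e.g. a=(a,0), b=(c,1), c=(b,0): lhs=(a,0) != rhs=(b,0)
Total violating triples: 18


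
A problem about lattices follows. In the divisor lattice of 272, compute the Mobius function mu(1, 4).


In a divisor lattice, mu(a,b) = mu(b/a) where mu is the classical Mobius function.
b/a = 4/1 = 4
Prime factorization of 4: primes [2]
4 is not squarefree, so mu(4) = 0


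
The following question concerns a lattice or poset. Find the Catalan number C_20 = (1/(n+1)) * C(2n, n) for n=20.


C(n) = C(2n, n) / (n+1).
C(40, 20) = 137846528820
C(20) = 137846528820 / 21 = 6564120420


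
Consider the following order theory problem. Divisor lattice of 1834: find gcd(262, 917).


In a divisor lattice, meet = gcd (greatest common divisor).
By Euclidean algorithm or factoring: gcd(262,917) = 131


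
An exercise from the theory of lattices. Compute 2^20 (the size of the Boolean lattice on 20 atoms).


Power set = 2^n.
2^20 = 1048576


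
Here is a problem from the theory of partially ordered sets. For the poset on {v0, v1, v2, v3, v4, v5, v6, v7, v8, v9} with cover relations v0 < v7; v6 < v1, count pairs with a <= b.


The order relation is {(a,b) : a <= b}, reflexive so it includes (a,a).
Examples: (v0,v0), (v0,v7), (v1,v1), (v2,v2), (v3,v3), ...
Total ordered pairs: 12


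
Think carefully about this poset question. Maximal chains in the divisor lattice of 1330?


A maximal chain goes from the minimum element to a maximal element via cover relations.
Counting all min-to-max paths in the cover graph.
Total maximal chains: 24


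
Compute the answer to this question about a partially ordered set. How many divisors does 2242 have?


Divisors of 2242: [1, 2, 19, 38, 59, 118, 1121, 2242]
Count: 8


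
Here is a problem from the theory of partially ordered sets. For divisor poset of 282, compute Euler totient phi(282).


phi(n) = n * prod_{p|n} (1 - 1/p).
Prime divisors of 282: [2, 3, 47]
phi(282) = 282 * (1 - 1/2) * (1 - 1/3) * (1 - 1/47)
phi(282) = 92


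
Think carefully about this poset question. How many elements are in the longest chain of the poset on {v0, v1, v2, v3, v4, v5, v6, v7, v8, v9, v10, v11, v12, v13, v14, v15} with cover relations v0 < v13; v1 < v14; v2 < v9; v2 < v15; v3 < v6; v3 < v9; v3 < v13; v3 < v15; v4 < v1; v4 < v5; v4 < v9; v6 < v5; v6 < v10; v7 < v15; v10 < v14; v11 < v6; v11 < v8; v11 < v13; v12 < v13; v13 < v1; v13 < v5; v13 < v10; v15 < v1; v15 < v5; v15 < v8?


A chain is a totally ordered subset; we count the number of elements in a maximum chain.
Compute, for each element x, the size of the longest chain ending at x:
  v0: 1
  v2: 1
  v3: 1
  v4: 1
  v7: 1
  v11: 1
  ...
A maximum chain: v0 < v13 < v1 < v14
Number of elements in the longest chain: 4


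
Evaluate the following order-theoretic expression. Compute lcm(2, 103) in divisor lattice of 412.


In a divisor lattice, join = lcm (least common multiple).
gcd(2,103) = 1
lcm(2,103) = 2*103/gcd = 206/1 = 206


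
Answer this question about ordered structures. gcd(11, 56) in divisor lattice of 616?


Meet=gcd.
gcd(11,56)=1


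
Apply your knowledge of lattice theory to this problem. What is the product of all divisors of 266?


Divisors of 266: [1, 2, 7, 14, 19, 38, 133, 266]
Product = n^(d(n)/2) = 266^(8/2)
Product = 5006411536


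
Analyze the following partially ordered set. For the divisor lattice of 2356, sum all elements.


sigma(n) = sum of divisors.
Divisors of 2356: [1, 2, 4, 19, 31, 38, 62, 76, 124, 589, 1178, 2356]
Sum = 4480


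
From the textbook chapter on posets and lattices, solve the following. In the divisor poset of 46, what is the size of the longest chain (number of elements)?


A chain is a totally ordered subset; we count the number of elements in a maximum chain.
Compute, for each element x, the size of the longest chain ending at x:
  1: 1
  2: 2
  23: 2
  46: 3
A maximum chain: 1 < 2 < 46
Number of elements in the longest chain: 3


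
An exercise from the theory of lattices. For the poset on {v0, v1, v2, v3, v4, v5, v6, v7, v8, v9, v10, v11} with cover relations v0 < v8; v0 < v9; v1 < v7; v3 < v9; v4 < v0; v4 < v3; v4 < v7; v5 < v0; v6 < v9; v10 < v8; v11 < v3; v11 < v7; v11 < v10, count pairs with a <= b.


The order relation is {(a,b) : a <= b}, reflexive so it includes (a,a).
Examples: (v0,v0), (v0,v8), (v0,v9), (v1,v1), (v1,v7), ...
Total ordered pairs: 31


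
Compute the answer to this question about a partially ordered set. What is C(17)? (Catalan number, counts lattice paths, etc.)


C(n) = C(2n, n) / (n+1).
C(34, 17) = 2333606220
C(17) = 2333606220 / 18 = 129644790


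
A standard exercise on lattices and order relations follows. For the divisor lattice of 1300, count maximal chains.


A maximal chain goes from the minimum element to a maximal element via cover relations.
Counting all min-to-max paths in the cover graph.
Total maximal chains: 30


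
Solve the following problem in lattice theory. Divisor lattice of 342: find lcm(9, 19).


In a divisor lattice, join = lcm (least common multiple).
gcd(9,19) = 1
lcm(9,19) = 9*19/gcd = 171/1 = 171


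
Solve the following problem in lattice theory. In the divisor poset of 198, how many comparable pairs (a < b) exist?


A comparable pair {a,b} has a < b or b < a in the order.
Count unordered pairs where one element is strictly below the other.
Examples: {1,2}, {1,3}, {1,6}, {1,9}, ...
Total comparable pairs: 42


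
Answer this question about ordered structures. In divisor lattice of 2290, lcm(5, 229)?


Join=lcm.
gcd(5,229)=1
lcm=1145


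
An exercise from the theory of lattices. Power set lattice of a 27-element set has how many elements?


Power set = 2^n.
2^27 = 134217728


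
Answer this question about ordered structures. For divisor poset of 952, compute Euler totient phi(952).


phi(n) = n * prod_{p|n} (1 - 1/p).
Prime divisors of 952: [2, 7, 17]
phi(952) = 952 * (1 - 1/2) * (1 - 1/7) * (1 - 1/17)
phi(952) = 384


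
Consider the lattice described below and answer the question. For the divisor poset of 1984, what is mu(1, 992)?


In a divisor lattice, mu(a,b) = mu(b/a) where mu is the classical Mobius function.
b/a = 992/1 = 992
Prime factorization of 992: primes [2, 31]
992 is not squarefree, so mu(992) = 0


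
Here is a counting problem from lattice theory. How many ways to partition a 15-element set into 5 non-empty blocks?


S(n,k) = k*S(n-1,k) + S(n-1,k-1).
S(14,5) = 40075035, S(14,4) = 10391745
S(15,5) = 5*40075035 + 10391745 = 200375175 + 10391745
S(15,5) = 210766920


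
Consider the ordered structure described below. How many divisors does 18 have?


Divisors of 18: [1, 2, 3, 6, 9, 18]
Count: 6


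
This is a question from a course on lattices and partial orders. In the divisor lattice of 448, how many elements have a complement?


An element a is complemented if some b has a meet b = bottom, a join b = top.
a is complemented iff gcd(a, n/a)=1, i.e. a is a unitary divisor of 448.
Complemented elements: 1, 7, 64, 448
Count: 4


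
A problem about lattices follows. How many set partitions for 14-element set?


B(n) = number of set partitions of an n-element set.
B(n) satisfies the recurrence: B(n+1) = sum_k C(n,k)*B(k).
B(14) = 190899322


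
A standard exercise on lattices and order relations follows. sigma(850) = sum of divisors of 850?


sigma(n) = sum of divisors.
Divisors of 850: [1, 2, 5, 10, 17, 25, 34, 50, 85, 170, 425, 850]
Sum = 1674


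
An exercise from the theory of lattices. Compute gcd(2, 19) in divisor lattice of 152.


In a divisor lattice, meet = gcd (greatest common divisor).
By Euclidean algorithm or factoring: gcd(2,19) = 1


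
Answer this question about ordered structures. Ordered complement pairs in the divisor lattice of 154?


Complement pair (a,b): a meet b = bottom, a join b = top.
Here: gcd(a,b)=1 and lcm(a,b)=154, i.e. a*b=154 with a,b coprime.
Pairs found: (1,154), (2,77), (7,22), (11,14), ... (4 more)
Total ordered pairs: 8


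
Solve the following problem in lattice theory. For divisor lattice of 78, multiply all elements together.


Divisors of 78: [1, 2, 3, 6, 13, 26, 39, 78]
Product = n^(d(n)/2) = 78^(8/2)
Product = 37015056


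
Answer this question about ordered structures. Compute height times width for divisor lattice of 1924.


Height = length of longest chain minus 1; width = size of largest antichain.
A maximum chain: 1 | 37 | 481 | 962 | 1924  (height 4).
A maximum antichain: {4, 26, 74, 481}  (width 4).
Product = 4 * 4 = 16


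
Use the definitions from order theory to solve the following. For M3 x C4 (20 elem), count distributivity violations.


Distributive law: a ^ (b v c) = (a ^ b) v (a ^ c).
Check all 20^3 = 8000 ordered triples (a,b,c).
  e.g. a=(a1,0), b=(a2,0), c=(a3,0): lhs=(a1,0) != rhs=(0,0)
  e.g. a=(a1,0), b=(a2,0), c=(a3,1): lhs=(a1,0) != rhs=(0,0)
Total violating triples: 384


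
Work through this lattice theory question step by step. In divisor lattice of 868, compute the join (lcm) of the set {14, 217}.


In a divisor lattice, join = lcm (least common multiple).
Compute lcm iteratively: start with first element, then lcm(current, next).
Elements: [14, 217]
lcm(14,217) = 434
Final lcm = 434


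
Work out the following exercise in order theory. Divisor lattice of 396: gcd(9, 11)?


Meet=gcd.
gcd(9,11)=1


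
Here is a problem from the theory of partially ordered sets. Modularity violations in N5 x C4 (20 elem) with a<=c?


Modular law: if a <= c then a v (b ^ c) = (a v b) ^ c.
Check all triples (a,b,c) with a <= c among 20 elements.
  e.g. a=(a,0), b=(c,0), c=(b,0): lhs=(a,0) != rhs=(b,0)
  e.g. a=(a,0), b=(c,1), c=(b,0): lhs=(a,0) != rhs=(b,0)
Total violating triples: 40


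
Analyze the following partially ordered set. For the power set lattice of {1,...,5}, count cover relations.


A cover relation a -< b holds when a < b with no c strictly between.
Cover relations:
  {} -< {1}
  {} -< {2}
  {} -< {3}
  {} -< {4}
  {} -< {5}
  {1} -< {1,2}
  {1} -< {1,3}
  {1} -< {1,4}
  ...72 more
Total: 80


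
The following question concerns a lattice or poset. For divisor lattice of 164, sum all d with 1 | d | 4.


Interval [1,4] in divisors of 164: [1, 2, 4]
Sum = 7


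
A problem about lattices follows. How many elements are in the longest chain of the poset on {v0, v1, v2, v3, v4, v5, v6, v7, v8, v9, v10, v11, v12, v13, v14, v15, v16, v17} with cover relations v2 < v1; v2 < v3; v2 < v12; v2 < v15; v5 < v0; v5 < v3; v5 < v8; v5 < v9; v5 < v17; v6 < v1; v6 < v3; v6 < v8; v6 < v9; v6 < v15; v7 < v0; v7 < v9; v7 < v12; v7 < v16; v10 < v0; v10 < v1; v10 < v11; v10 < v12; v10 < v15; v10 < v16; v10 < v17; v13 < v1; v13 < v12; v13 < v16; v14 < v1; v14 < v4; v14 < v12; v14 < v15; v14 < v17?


A chain is a totally ordered subset; we count the number of elements in a maximum chain.
Compute, for each element x, the size of the longest chain ending at x:
  v2: 1
  v5: 1
  v6: 1
  v7: 1
  v10: 1
  v13: 1
  ...
A maximum chain: v5 < v0
Number of elements in the longest chain: 2


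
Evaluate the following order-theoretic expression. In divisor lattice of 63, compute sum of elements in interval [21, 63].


Interval [21,63] in divisors of 63: [21, 63]
Sum = 84


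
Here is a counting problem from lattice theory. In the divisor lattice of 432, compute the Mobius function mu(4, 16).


In a divisor lattice, mu(a,b) = mu(b/a) where mu is the classical Mobius function.
b/a = 16/4 = 4
Prime factorization of 4: primes [2]
4 is not squarefree, so mu(4) = 0


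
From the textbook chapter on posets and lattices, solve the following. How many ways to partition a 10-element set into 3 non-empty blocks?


S(n,k) = k*S(n-1,k) + S(n-1,k-1).
S(9,3) = 3025, S(9,2) = 255
S(10,3) = 3*3025 + 255 = 9075 + 255
S(10,3) = 9330


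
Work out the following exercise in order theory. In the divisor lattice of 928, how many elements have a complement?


An element a is complemented if some b has a meet b = bottom, a join b = top.
a is complemented iff gcd(a, n/a)=1, i.e. a is a unitary divisor of 928.
Complemented elements: 1, 29, 32, 928
Count: 4


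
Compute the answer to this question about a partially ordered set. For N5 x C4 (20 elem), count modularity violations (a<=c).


Modular law: if a <= c then a v (b ^ c) = (a v b) ^ c.
Check all triples (a,b,c) with a <= c among 20 elements.
  e.g. a=(a,0), b=(c,0), c=(b,0): lhs=(a,0) != rhs=(b,0)
  e.g. a=(a,0), b=(c,1), c=(b,0): lhs=(a,0) != rhs=(b,0)
Total violating triples: 40


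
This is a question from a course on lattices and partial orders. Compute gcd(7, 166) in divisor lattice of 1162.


In a divisor lattice, meet = gcd (greatest common divisor).
By Euclidean algorithm or factoring: gcd(7,166) = 1


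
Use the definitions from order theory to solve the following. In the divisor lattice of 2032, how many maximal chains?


A maximal chain goes from the minimum element to a maximal element via cover relations.
Counting all min-to-max paths in the cover graph.
Total maximal chains: 5


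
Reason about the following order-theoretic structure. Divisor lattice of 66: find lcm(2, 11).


In a divisor lattice, join = lcm (least common multiple).
gcd(2,11) = 1
lcm(2,11) = 2*11/gcd = 22/1 = 22


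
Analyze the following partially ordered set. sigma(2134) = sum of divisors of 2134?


sigma(n) = sum of divisors.
Divisors of 2134: [1, 2, 11, 22, 97, 194, 1067, 2134]
Sum = 3528


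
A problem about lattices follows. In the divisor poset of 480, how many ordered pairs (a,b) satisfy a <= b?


The order relation is {(a,b) : a <= b}, reflexive so it includes (a,a).
Examples: (1,1), (1,10), (1,12), (1,120), (1,15), ...
Total ordered pairs: 189


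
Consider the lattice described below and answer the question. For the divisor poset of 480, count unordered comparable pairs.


A comparable pair {a,b} has a < b or b < a in the order.
Count unordered pairs where one element is strictly below the other.
Examples: {1,2}, {1,3}, {1,4}, {1,5}, ...
Total comparable pairs: 165


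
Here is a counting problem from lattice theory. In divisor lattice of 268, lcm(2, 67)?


Join=lcm.
gcd(2,67)=1
lcm=134


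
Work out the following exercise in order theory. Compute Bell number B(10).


B(n) = number of set partitions of an n-element set.
B(n) satisfies the recurrence: B(n+1) = sum_k C(n,k)*B(k).
B(10) = 115975


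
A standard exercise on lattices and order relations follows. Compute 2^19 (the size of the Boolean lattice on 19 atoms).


Power set = 2^n.
2^19 = 524288


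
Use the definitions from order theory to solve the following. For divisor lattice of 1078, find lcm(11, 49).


In a divisor lattice, join = lcm (least common multiple).
Compute lcm iteratively: start with first element, then lcm(current, next).
Elements: [11, 49]
lcm(11,49) = 539
Final lcm = 539


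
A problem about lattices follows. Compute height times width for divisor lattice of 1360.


Height = length of longest chain minus 1; width = size of largest antichain.
A maximum chain: 1 | 17 | 85 | 170 | 340 | 680 | 1360  (height 6).
A maximum antichain: {4, 10, 34, 85}  (width 4).
Product = 6 * 4 = 24


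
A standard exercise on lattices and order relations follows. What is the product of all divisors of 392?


Divisors of 392: [1, 2, 4, 7, 8, 14, 28, 49, 56, 98, 196, 392]
Product = n^(d(n)/2) = 392^(12/2)
Product = 3628410392018944


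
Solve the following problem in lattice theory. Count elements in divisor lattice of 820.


Divisors of 820: [1, 2, 4, 5, 10, 20, 41, 82, 164, 205, 410, 820]
Count: 12


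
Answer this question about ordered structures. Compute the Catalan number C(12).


C(n) = C(2n, n) / (n+1).
C(24, 12) = 2704156
C(12) = 2704156 / 13 = 208012


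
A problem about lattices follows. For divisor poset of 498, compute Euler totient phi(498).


phi(n) = n * prod_{p|n} (1 - 1/p).
Prime divisors of 498: [2, 3, 83]
phi(498) = 498 * (1 - 1/2) * (1 - 1/3) * (1 - 1/83)
phi(498) = 164


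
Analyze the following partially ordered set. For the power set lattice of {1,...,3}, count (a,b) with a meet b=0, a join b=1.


Complement pair (a,b): a meet b = bottom, a join b = top.
Here: A intersect B = {} and A union B = {1,...,3}.
Pairs found: ({},{1,2,3}), ({1},{2,3}), ({2},{1,3}), ({3},{1,2}), ... (4 more)
Total ordered pairs: 8


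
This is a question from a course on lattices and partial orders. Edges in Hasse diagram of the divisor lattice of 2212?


A cover relation a -< b holds when a < b with no c strictly between.
Cover relations:
  1 -< 2
  1 -< 7
  1 -< 79
  2 -< 4
  2 -< 14
  2 -< 158
  4 -< 28
  4 -< 316
  ...12 more
Total: 20


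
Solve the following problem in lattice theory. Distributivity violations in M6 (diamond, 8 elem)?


Distributive law: a ^ (b v c) = (a ^ b) v (a ^ c).
Check all 8^3 = 512 ordered triples (a,b,c).
  e.g. a=a1, b=a2, c=a3: lhs=a1 != rhs=0
  e.g. a=a1, b=a2, c=a4: lhs=a1 != rhs=0
Total violating triples: 120


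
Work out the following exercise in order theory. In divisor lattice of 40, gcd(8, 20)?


Meet=gcd.
gcd(8,20)=4


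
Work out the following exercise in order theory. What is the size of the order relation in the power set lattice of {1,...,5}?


The order relation is {(a,b) : a <= b}, reflexive so it includes (a,a).
Examples: ({},{}), ({},{1,2}), ({},{1,2,3}), ({},{1,2,3,4}), ({},{1,2,3,4,5}), ...
Total ordered pairs: 243


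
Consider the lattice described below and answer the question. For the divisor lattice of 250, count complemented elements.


An element a is complemented if some b has a meet b = bottom, a join b = top.
a is complemented iff gcd(a, n/a)=1, i.e. a is a unitary divisor of 250.
Complemented elements: 1, 2, 125, 250
Count: 4


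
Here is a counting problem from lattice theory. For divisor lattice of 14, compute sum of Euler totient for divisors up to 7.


Divisors of 14 up to 7: [1, 2, 7]
phi values: [1, 1, 6]
Sum = 8


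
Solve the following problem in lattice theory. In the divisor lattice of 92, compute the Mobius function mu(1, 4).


In a divisor lattice, mu(a,b) = mu(b/a) where mu is the classical Mobius function.
b/a = 4/1 = 4
Prime factorization of 4: primes [2]
4 is not squarefree, so mu(4) = 0


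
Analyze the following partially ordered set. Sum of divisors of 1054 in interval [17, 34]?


Interval [17,34] in divisors of 1054: [17, 34]
Sum = 51


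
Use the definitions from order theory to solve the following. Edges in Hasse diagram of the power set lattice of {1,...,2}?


A cover relation a -< b holds when a < b with no c strictly between.
Cover relations:
  {} -< {1}
  {} -< {2}
  {1} -< {1,2}
  {2} -< {1,2}
Total: 4


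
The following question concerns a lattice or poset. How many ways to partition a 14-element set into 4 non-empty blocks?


S(n,k) = k*S(n-1,k) + S(n-1,k-1).
S(13,4) = 2532530, S(13,3) = 261625
S(14,4) = 4*2532530 + 261625 = 10130120 + 261625
S(14,4) = 10391745


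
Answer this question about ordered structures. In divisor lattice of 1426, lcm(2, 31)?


Join=lcm.
gcd(2,31)=1
lcm=62


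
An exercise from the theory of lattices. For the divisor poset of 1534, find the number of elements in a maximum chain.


A chain is a totally ordered subset; we count the number of elements in a maximum chain.
Compute, for each element x, the size of the longest chain ending at x:
  1: 1
  2: 2
  13: 2
  59: 2
  26: 3
  118: 3
  ...
A maximum chain: 1 < 2 < 26 < 1534
Number of elements in the longest chain: 4
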